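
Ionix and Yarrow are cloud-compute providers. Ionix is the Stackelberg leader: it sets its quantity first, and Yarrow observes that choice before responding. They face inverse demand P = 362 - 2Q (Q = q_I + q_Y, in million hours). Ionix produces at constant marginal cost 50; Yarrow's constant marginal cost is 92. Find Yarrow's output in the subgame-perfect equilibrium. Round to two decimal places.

23.25

Solve by backward induction. Given q_I, the follower Yarrow maximises π_Y = (362 - 2q_I - 2q_Y)q_Y - 92q_Y.
Setting the follower's marginal profit to zero, 270 - 2q_I - 4q_Y = 0, i.e. q_Y = (270 - 2q_I)/4.
Ionix substitutes q_Y(q_I) into its own profit: π_I = q_I(362 - 2q_I - (270 - 2q_I)/2) - 50q_I = (227 - q_I)q_I - 50q_I.
The leader's first-order condition 177 - 2q_I = 0 yields q_I = 177/2.
Then q_Y = (270 - 2·(177/2))/4 = 93/4.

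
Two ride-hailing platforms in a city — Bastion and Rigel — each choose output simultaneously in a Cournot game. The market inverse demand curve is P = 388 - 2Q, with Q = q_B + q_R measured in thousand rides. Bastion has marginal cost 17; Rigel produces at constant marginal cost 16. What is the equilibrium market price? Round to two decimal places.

140.33

Bastion's profit: π_B = (388 - 2Q)q_B - (17q_B). Setting ∂π_B/∂q_B = 0: 371 - 4q_B - 2(q_R) = 0.
Rigel's profit: π_R = (388 - 2Q)q_R - (16q_R). Setting ∂π_R/∂q_R = 0: 372 - 4q_R - 2(q_B) = 0.
So q_B = (371 - 2q_R)/4 and q_R = (372 - 2q_B)/4.
Substituting one into the other gives q_B = 185/3 and q_R = 373/6.
Total output Q = 743/6, so price P = 388 - 2·(743/6) = 421/3.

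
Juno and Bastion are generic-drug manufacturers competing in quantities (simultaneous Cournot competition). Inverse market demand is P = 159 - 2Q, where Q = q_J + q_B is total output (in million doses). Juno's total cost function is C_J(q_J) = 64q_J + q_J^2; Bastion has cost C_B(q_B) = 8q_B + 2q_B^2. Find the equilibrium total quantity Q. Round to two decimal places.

Juno's profit: π_J = (159 - 2Q)q_J - (64q_J + q_J²). Setting ∂π_J/∂q_J = 0: 95 - 6q_J - 2(q_B) = 0.
Bastion's first-order condition: 151 - 8q_B - 2(q_J) = 0.
Best responses: q_J = (95 - 2q_B)/6, q_B = (151 - 2q_J)/8.
Substituting one into the other gives q_J = 229/22 and q_B = 179/11.
Total output Q = 229/22 + 179/11 = 587/22.

26.68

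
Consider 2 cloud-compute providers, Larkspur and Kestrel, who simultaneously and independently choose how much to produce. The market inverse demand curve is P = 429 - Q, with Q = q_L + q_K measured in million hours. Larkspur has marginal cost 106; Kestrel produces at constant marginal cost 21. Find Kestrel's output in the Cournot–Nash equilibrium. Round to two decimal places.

Larkspur's profit: π_L = (429 - Q)q_L - (106q_L). Setting ∂π_L/∂q_L = 0: 323 - 2q_L - (q_K) = 0.
Kestrel's first-order condition: 408 - 2q_K - (q_L) = 0.
Best responses: q_L = (323 - q_K)/2, q_K = (408 - q_L)/2.
Substituting one into the other gives q_L = 238/3 and q_K = 493/3.

164.33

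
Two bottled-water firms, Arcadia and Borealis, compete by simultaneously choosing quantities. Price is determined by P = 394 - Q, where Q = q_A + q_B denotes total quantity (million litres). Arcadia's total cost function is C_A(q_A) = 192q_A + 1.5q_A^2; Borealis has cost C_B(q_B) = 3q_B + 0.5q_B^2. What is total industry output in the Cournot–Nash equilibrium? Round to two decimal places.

Arcadia's profit: π_A = (394 - Q)q_A - (192q_A + (3/2)q_A²). Setting ∂π_A/∂q_A = 0: 202 - 5q_A - (q_B) = 0.
Borealis's profit: π_B = (394 - Q)q_B - (3q_B + (1/2)q_B²). Setting ∂π_B/∂q_B = 0: 391 - 3q_B - (q_A) = 0.
Best responses: q_A = (202 - q_B)/5, q_B = (391 - q_A)/3.
Solving the pair: q_A = 215/14, q_B = 1753/14.
Total output Q = 215/14 + 1753/14 = 984/7.

140.57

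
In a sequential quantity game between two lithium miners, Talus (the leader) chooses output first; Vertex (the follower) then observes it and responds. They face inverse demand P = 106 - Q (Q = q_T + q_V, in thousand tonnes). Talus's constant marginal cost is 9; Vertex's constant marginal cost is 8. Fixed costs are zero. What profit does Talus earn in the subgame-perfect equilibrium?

Solve by backward induction. Given q_T, the follower Vertex maximises π_V = (106 - q_T - q_V)q_V - 8q_V.
Setting the follower's marginal profit to zero, 98 - q_T - 2q_V = 0, i.e. q_V = (98 - q_T)/2.
Talus substitutes q_V(q_T) into its own profit: π_T = q_T(106 - q_T - (98 - q_T)/2) - 9q_T = (57 - (1/2)q_T)q_T - 9q_T.
The leader's first-order condition 48 - q_T = 0 yields q_T = 48.
Then q_V = (98 - 48)/2 = 25.
Price P = 106 - 73 = 33.
Talus's profit: (33 - 9)·48 = 1152.

1152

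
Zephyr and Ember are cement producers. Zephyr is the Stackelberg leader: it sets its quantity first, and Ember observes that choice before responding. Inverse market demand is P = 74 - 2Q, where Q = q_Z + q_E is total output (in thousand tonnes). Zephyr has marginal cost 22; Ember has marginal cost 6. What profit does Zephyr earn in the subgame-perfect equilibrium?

81

The follower Ember best-responds to any q_Z: π_E = (74 - 2Q)q_E - 6q_E.
∂π_E/∂q_E = 68 - 2q_Z - 4q_E = 0 gives the reaction function q_E = (68 - 2q_Z)/4.
The leader anticipates this reaction. Substituting into P = 74 - 2Q gives P = 40 - q_Z, so π_Z = (40 - q_Z)q_Z - 22q_Z.
The leader's first-order condition 18 - 2q_Z = 0 yields q_Z = 9.
Then q_E = (68 - 2·9)/4 = 25/2.
Price P = 74 - 2·(43/2) = 31.
Zephyr's profit: (31 - 22)·9 = 81.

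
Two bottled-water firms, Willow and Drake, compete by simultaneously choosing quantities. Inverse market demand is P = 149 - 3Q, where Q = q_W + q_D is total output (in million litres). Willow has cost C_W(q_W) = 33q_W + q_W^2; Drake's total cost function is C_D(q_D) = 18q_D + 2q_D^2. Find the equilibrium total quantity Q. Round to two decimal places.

Willow's profit: π_W = (149 - 3Q)q_W - (33q_W + q_W²). Setting ∂π_W/∂q_W = 0: 116 - 8q_W - 3(q_D) = 0.
Drake's first-order condition: 131 - 10q_D - 3(q_W) = 0.
So q_W = (116 - 3q_D)/8 and q_D = (131 - 3q_W)/10.
Solving the pair: q_W = 767/71, q_D = 700/71.
Total output Q = 767/71 + 700/71 = 1467/71.

20.66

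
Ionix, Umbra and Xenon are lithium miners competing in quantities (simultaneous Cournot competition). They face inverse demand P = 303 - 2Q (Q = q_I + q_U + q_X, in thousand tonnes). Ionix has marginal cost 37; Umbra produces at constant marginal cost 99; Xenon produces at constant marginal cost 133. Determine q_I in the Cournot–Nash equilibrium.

Ionix's profit: π_I = (303 - 2Q)q_I - (37q_I). Setting ∂π_I/∂q_I = 0: 266 - 4q_I - 2(q_U + q_X) = 0.
Umbra's first-order condition: 204 - 4q_U - 2(q_I + q_X) = 0.
Xenon's profit: π_X = (303 - 2Q)q_X - (133q_X). Setting ∂π_X/∂q_X = 0: 170 - 4q_X - 2(q_I + q_U) = 0.
Adding the 3 first-order conditions: 640 − 8Q = 0, so Q = 80.
Back-substituting: q_I = (266 − 160)/2 = 53, q_U = (204 − 160)/2 = 22, q_X = (170 − 160)/2 = 5.

53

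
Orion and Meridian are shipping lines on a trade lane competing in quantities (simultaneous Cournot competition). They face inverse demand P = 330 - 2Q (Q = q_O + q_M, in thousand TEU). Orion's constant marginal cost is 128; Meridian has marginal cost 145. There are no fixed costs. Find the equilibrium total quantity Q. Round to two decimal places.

64.50

Orion's profit: π_O = (330 - 2Q)q_O - (128q_O). Setting ∂π_O/∂q_O = 0: 202 - 4q_O - 2(q_M) = 0.
Meridian's first-order condition: 185 - 4q_M - 2(q_O) = 0.
Rearranging gives the reaction functions q_O = (202 - 2q_M)/4 and q_M = (185 - 2q_O)/4.
Solving the pair: q_O = 73/2, q_M = 28.
Total output Q = 73/2 + 28 = 129/2.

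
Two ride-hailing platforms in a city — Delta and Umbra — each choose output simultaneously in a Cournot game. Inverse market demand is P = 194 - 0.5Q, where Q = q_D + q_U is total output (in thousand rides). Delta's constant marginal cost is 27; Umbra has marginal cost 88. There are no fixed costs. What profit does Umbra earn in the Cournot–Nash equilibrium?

Delta's profit: π_D = (194 - 0.5Q)q_D - (27q_D). Setting ∂π_D/∂q_D = 0: 167 - q_D - (1/2)(q_U) = 0.
Umbra's first-order condition: 106 - q_U - (1/2)(q_D) = 0.
So q_D = (167 - (1/2)q_U) and q_U = (106 - (1/2)q_D).
Substituting one into the other gives q_D = 152 and q_U = 30.
Price P = 194 - (1/2)·182 = 103.
Umbra's profit: (103 - 88)·30 = 450.

450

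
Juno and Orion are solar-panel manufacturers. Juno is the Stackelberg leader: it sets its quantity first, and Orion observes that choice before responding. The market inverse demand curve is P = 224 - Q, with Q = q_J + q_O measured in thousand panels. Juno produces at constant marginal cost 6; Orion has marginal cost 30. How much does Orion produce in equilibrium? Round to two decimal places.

36.50

Solve by backward induction. Given q_J, the follower Orion maximises π_O = (224 - q_J - q_O)q_O - 30q_O.
∂π_O/∂q_O = 194 - q_J - 2q_O = 0 gives the reaction function q_O = (194 - q_J)/2.
The leader anticipates this reaction. Substituting into P = 224 - Q gives P = 127 - (1/2)q_J, so π_J = (127 - (1/2)q_J)q_J - 6q_J.
The leader's first-order condition 121 - q_J = 0 yields q_J = 121.
Then q_O = (194 - 121)/2 = 73/2.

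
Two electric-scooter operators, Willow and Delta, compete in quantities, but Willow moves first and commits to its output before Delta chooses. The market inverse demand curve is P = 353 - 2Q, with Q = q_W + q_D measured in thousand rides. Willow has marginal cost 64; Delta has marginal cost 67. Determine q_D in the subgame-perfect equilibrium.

The follower Delta best-responds to any q_W: π_D = (353 - 2Q)q_D - 67q_D.
Follower FOC: 286 - 2q_W - 4q_D = 0, so q_D(q_W) = (286 - 2q_W)/4.
Willow substitutes q_D(q_W) into its own profit: π_W = q_W(353 - 2q_W - (286 - 2q_W)/2) - 64q_W = (210 - q_W)q_W - 64q_W.
The leader's first-order condition 146 - 2q_W = 0 yields q_W = 73.
Then q_D = (286 - 2·73)/4 = 35.

35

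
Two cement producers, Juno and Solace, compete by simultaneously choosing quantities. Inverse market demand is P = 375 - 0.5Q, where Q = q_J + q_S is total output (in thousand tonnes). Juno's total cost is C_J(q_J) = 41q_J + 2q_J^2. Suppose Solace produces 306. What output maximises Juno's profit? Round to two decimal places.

36.20

With the rival's output fixed at 306, Juno's profit is π_J = (375 - (1/2)·306 - (1/2)q_J)q_J - (41q_J + 2q_J²) = (222 - (1/2)q_J)q_J - (41q_J + 2q_J²).
∂π_J/∂q_J = 181 - 5q_J = 0, so q_J = 181/5.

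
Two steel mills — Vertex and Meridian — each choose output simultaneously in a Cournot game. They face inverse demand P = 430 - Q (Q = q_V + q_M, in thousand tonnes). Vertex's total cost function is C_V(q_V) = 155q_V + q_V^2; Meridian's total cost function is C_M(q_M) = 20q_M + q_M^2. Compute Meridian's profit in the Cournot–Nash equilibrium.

16562

Vertex's profit: π_V = (430 - Q)q_V - (155q_V + q_V²). Setting ∂π_V/∂q_V = 0: 275 - 4q_V - (q_M) = 0.
Meridian's profit: π_M = (430 - Q)q_M - (20q_M + q_M²). Setting ∂π_M/∂q_M = 0: 410 - 4q_M - (q_V) = 0.
Rearranging gives the reaction functions q_V = (275 - q_M)/4 and q_M = (410 - q_V)/4.
Substituting one into the other gives q_V = 46 and q_M = 91.
Price P = 430 - 137 = 293.
Meridian's profit: 293·91 - 20·91 - 91² = 16562.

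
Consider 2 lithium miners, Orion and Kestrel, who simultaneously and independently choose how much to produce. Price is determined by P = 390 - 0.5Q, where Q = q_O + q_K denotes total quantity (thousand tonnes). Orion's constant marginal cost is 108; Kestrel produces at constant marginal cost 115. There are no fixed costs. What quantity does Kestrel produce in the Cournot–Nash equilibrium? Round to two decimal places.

178.67

Orion's profit: π_O = (390 - 0.5Q)q_O - (108q_O). Setting ∂π_O/∂q_O = 0: 282 - q_O - (1/2)(q_K) = 0.
Kestrel's profit: π_K = (390 - 0.5Q)q_K - (115q_K). Setting ∂π_K/∂q_K = 0: 275 - q_K - (1/2)(q_O) = 0.
So q_O = (282 - (1/2)q_K) and q_K = (275 - (1/2)q_O).
Substituting one into the other gives q_O = 578/3 and q_K = 536/3.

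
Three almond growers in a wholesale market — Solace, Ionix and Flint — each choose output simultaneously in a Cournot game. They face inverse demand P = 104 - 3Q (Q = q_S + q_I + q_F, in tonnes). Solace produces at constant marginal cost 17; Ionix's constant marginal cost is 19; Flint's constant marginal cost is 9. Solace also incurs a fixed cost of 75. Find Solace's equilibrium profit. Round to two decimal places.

61.69

Solace's profit: π_S = (104 - 3Q)q_S - (17q_S). Setting ∂π_S/∂q_S = 0: 87 - 6q_S - 3(q_I + q_F) = 0.
Ionix's profit: π_I = (104 - 3Q)q_I - (19q_I). Setting ∂π_I/∂q_I = 0: 85 - 6q_I - 3(q_S + q_F) = 0.
Flint's profit: π_F = (104 - 3Q)q_F - (9q_F). Setting ∂π_F/∂q_F = 0: 95 - 6q_F - 3(q_S + q_I) = 0.
Summing all 3 equations gives 267 − 12Q = 0, hence Q = 89/4.
Back-substituting: q_S = (87 − 267/4)/3 = 27/4, q_I = (85 − 267/4)/3 = 73/12, q_F = (95 − 267/4)/3 = 113/12.
Price P = 104 - 3·(89/4) = 149/4.
Solace's profit: (149/4 - 17)·(27/4) - 75 = 987/16.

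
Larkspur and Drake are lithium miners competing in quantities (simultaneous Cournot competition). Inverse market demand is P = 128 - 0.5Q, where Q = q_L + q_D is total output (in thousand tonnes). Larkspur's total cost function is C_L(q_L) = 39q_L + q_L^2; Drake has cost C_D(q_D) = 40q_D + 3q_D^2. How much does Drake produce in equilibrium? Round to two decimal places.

Larkspur's profit: π_L = (128 - 0.5Q)q_L - (39q_L + q_L²). Setting ∂π_L/∂q_L = 0: 89 - 3q_L - (1/2)(q_D) = 0.
Drake's profit: π_D = (128 - 0.5Q)q_D - (40q_D + 3q_D²). Setting ∂π_D/∂q_D = 0: 88 - 7q_D - (1/2)(q_L) = 0.
Rearranging gives the reaction functions q_L = (89 - (1/2)q_D)/3 and q_D = (88 - (1/2)q_L)/7.
Substituting one into the other gives q_L = 27.9036 and q_D = 878/83.

10.58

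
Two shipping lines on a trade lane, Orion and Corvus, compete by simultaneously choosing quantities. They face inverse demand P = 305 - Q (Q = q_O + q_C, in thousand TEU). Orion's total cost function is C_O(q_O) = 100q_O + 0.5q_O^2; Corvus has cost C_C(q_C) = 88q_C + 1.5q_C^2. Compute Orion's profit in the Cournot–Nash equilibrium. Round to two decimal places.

4996.41

Orion's profit: π_O = (305 - Q)q_O - (100q_O + (1/2)q_O²). Setting ∂π_O/∂q_O = 0: 205 - 3q_O - (q_C) = 0.
Corvus's profit: π_C = (305 - Q)q_C - (88q_C + (3/2)q_C²). Setting ∂π_C/∂q_C = 0: 217 - 5q_C - (q_O) = 0.
Rearranging gives the reaction functions q_O = (205 - q_C)/3 and q_C = (217 - q_O)/5.
Substituting one into the other gives q_O = 404/7 and q_C = 223/7.
Price P = 305 - 627/7 = 1508/7.
Orion's profit: (1508/7)·(404/7) - 100·(404/7) - (1/2)(404/7)² = 4996.4082.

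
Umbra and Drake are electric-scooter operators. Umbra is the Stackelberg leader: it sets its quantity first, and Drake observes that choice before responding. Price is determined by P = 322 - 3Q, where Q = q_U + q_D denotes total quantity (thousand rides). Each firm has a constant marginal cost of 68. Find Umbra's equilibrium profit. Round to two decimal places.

Solve by backward induction. Given q_U, the follower Drake maximises π_D = (322 - 3q_U - 3q_D)q_D - 68q_D.
Setting the follower's marginal profit to zero, 254 - 3q_U - 6q_D = 0, i.e. q_D = (254 - 3q_U)/6.
Umbra substitutes q_D(q_U) into its own profit: π_U = q_U(322 - 3q_U - (254 - 3q_U)/2) - 68q_U = (195 - (3/2)q_U)q_U - 68q_U.
The leader's first-order condition 127 - 3q_U = 0 yields q_U = 127/3.
Then q_D = (254 - 3·(127/3))/6 = 127/6.
Price P = 322 - 3·(127/2) = 263/2.
Umbra's profit: (263/2 - 68)·(127/3) = 2688.1667.

2688.17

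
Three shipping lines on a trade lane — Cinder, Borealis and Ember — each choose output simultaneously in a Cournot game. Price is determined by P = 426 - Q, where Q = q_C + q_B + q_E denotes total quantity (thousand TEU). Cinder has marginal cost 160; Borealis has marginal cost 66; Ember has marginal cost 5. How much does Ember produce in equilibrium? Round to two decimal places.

159.25

Cinder's profit: π_C = (426 - Q)q_C - (160q_C). Setting ∂π_C/∂q_C = 0: 266 - 2q_C - (q_B + q_E) = 0.
Borealis's first-order condition: 360 - 2q_B - (q_C + q_E) = 0.
Ember's profit: π_E = (426 - Q)q_E - (5q_E). Setting ∂π_E/∂q_E = 0: 421 - 2q_E - (q_C + q_B) = 0.
Adding the 3 conditions: 1047 − 2Q − 2Q = 0, i.e. Q = 1047/4.
Back-substituting: q_C = (266 − 1047/4) = 17/4, q_B = (360 − 1047/4) = 393/4, q_E = (421 − 1047/4) = 637/4.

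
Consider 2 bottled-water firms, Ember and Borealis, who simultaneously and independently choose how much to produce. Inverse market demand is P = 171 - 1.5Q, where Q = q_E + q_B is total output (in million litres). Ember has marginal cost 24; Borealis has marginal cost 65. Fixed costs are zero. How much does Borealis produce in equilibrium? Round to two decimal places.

14.44

Ember's profit: π_E = (171 - 1.5Q)q_E - (24q_E). Setting ∂π_E/∂q_E = 0: 147 - 3q_E - (3/2)(q_B) = 0.
Borealis's profit: π_B = (171 - 1.5Q)q_B - (65q_B). Setting ∂π_B/∂q_B = 0: 106 - 3q_B - (3/2)(q_E) = 0.
Best responses: q_E = (147 - (3/2)q_B)/3, q_B = (106 - (3/2)q_E)/3.
Solving the pair: q_E = 376/9, q_B = 130/9.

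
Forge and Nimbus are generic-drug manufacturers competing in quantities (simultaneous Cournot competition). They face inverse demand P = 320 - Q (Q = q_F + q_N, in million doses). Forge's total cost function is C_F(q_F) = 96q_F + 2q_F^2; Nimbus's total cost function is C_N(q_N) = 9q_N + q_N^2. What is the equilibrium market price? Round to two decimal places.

Forge's profit: π_F = (320 - Q)q_F - (96q_F + 2q_F²). Setting ∂π_F/∂q_F = 0: 224 - 6q_F - (q_N) = 0.
Nimbus's first-order condition: 311 - 4q_N - (q_F) = 0.
Best responses: q_F = (224 - q_N)/6, q_N = (311 - q_F)/4.
Solving the pair: q_F = 585/23, q_N = 1642/23.
Total output Q = 96.8261, so price P = 320 - 96.8261 = 223.1739.

223.17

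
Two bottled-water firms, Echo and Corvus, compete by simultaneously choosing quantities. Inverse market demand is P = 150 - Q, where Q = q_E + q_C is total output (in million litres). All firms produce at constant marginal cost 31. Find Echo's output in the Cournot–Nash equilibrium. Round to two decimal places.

Each firm earns π_i = (150 - Q)q_i - 31q_i.
Setting ∂π_i/∂q_i = 0 with rivals' quantities fixed: 119 - 2q_i - q_j = 0.
With identical firms every q_j equals q_i, so q_j = q_i and 119 = 3q_i, giving q_i = 119/3.

39.67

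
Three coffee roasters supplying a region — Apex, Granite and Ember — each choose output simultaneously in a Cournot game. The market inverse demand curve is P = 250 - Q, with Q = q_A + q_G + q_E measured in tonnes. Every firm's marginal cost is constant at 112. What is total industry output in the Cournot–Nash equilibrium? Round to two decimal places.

Each firm earns π_i = (250 - Q)q_i - 112q_i.
Setting ∂π_i/∂q_i = 0 with rivals' quantities fixed: 138 - 2q_i - Σ_{j≠i} q_j = 0.
By symmetry each firm produces the same amount; substituting Σ_{j≠i} q_j = 2q_i yields q_i = 138/4 = 69/2.
Total output Q = 69/2 + 69/2 + 69/2 = 207/2.

103.50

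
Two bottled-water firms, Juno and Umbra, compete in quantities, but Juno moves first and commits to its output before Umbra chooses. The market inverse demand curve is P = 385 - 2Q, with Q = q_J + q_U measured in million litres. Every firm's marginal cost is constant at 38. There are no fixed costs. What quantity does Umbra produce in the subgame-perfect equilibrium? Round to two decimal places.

43.38

Solve by backward induction. Given q_J, the follower Umbra maximises π_U = (385 - 2q_J - 2q_U)q_U - 38q_U.
Setting the follower's marginal profit to zero, 347 - 2q_J - 4q_U = 0, i.e. q_U = (347 - 2q_J)/4.
The leader anticipates this reaction. Substituting into P = 385 - 2Q gives P = 423/2 - q_J, so π_J = (423/2 - q_J)q_J - 38q_J.
Maximising: ∂π_J/∂q_J = 347/2 - 2q_J = 0, giving q_J = 347/4.
Then q_U = (347 - 2·(347/4))/4 = 347/8.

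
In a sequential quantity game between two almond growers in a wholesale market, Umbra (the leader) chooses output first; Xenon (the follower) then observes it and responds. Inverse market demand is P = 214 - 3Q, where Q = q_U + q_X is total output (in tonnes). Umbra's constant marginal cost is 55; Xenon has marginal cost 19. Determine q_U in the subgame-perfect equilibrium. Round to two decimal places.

Solve by backward induction. Given q_U, the follower Xenon maximises π_X = (214 - 3q_U - 3q_X)q_X - 19q_X.
Follower FOC: 195 - 3q_U - 6q_X = 0, so q_X(q_U) = (195 - 3q_U)/6.
The leader anticipates this reaction. Substituting into P = 214 - 3Q gives P = 233/2 - (3/2)q_U, so π_U = (233/2 - (3/2)q_U)q_U - 55q_U.
Maximising: ∂π_U/∂q_U = 123/2 - 3q_U = 0, giving q_U = 41/2.
Then q_X = (195 - 3·(41/2))/6 = 89/4.

20.50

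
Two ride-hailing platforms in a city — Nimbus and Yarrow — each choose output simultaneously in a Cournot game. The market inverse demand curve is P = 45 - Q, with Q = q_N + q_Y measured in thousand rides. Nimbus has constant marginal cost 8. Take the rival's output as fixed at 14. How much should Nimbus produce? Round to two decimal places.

With the rival's output fixed at 14, Nimbus's profit is π_N = (45 - 14 - q_N)q_N - (8q_N) = (31 - q_N)q_N - (8q_N).
∂π_N/∂q_N = 23 - 2q_N = 0, so q_N = 23/2.

11.50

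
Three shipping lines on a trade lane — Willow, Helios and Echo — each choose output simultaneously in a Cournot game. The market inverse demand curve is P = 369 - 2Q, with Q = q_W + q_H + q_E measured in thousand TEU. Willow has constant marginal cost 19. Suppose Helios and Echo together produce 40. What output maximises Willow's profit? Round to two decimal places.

67.50

With rivals' combined output fixed at 40, Willow's profit is π_W = (369 - 2·40 - 2q_W)q_W - (19q_W) = (289 - 2q_W)q_W - (19q_W).
∂π_W/∂q_W = 270 - 4q_W = 0, so q_W = 135/2.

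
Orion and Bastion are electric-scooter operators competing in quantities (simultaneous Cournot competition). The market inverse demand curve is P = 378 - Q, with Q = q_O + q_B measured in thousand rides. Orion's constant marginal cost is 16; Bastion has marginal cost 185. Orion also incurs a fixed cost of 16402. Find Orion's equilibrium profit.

Orion's profit: π_O = (378 - Q)q_O - (16q_O). Setting ∂π_O/∂q_O = 0: 362 - 2q_O - (q_B) = 0.
Bastion's first-order condition: 193 - 2q_B - (q_O) = 0.
Rearranging gives the reaction functions q_O = (362 - q_B)/2 and q_B = (193 - q_O)/2.
Solving the pair: q_O = 177, q_B = 8.
Price P = 378 - 185 = 193.
Orion's profit: (193 - 16)·177 - 16402 = 14927.

14927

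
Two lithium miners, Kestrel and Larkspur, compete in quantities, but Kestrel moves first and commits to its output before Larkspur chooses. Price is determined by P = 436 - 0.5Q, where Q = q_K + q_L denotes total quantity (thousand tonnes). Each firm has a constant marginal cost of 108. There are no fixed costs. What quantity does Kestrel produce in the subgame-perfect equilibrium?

328

Solve by backward induction. Given q_K, the follower Larkspur maximises π_L = (436 - (1/2)q_K - (1/2)q_L)q_L - 108q_L.
∂π_L/∂q_L = 328 - (1/2)q_K - q_L = 0 gives the reaction function q_L = (328 - (1/2)q_K).
Kestrel substitutes q_L(q_K) into its own profit: π_K = q_K(436 - (1/2)q_K - (328 - (1/2)q_K)/2) - 108q_K = (272 - (1/4)q_K)q_K - 108q_K.
Maximising: ∂π_K/∂q_K = 164 - (1/2)q_K = 0, giving q_K = 328.
Then q_L = (328 - (1/2)·328) = 164.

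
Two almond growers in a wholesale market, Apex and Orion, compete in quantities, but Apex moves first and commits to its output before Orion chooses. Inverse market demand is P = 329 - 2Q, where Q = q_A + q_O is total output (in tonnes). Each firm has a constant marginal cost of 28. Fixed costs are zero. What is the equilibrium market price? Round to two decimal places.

Solve by backward induction. Given q_A, the follower Orion maximises π_O = (329 - 2q_A - 2q_O)q_O - 28q_O.
Setting the follower's marginal profit to zero, 301 - 2q_A - 4q_O = 0, i.e. q_O = (301 - 2q_A)/4.
Apex substitutes q_O(q_A) into its own profit: π_A = q_A(329 - 2q_A - (301 - 2q_A)/2) - 28q_A = (357/2 - q_A)q_A - 28q_A.
The leader's first-order condition 301/2 - 2q_A = 0 yields q_A = 301/4.
Then q_O = (301 - 2·(301/4))/4 = 301/8.
Total output Q = 903/8, so price P = 329 - 2·(903/8) = 413/4.

103.25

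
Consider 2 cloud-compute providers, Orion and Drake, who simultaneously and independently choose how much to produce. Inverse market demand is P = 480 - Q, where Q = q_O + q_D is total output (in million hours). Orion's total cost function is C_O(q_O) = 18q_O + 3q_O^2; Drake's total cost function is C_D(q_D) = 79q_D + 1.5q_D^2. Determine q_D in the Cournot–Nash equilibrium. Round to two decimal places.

Orion's profit: π_O = (480 - Q)q_O - (18q_O + 3q_O²). Setting ∂π_O/∂q_O = 0: 462 - 8q_O - (q_D) = 0.
Drake's first-order condition: 401 - 5q_D - (q_O) = 0.
So q_O = (462 - q_D)/8 and q_D = (401 - q_O)/5.
Substituting one into the other gives q_O = 1909/39 and q_D = 70.4103.

70.41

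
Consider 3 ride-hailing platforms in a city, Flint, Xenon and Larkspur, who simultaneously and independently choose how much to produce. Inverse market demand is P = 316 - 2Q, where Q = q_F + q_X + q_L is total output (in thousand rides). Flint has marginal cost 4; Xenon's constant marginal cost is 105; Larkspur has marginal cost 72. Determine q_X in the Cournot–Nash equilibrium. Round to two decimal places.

9.63

Flint's profit: π_F = (316 - 2Q)q_F - (4q_F). Setting ∂π_F/∂q_F = 0: 312 - 4q_F - 2(q_X + q_L) = 0.
Xenon's profit: π_X = (316 - 2Q)q_X - (105q_X). Setting ∂π_X/∂q_X = 0: 211 - 4q_X - 2(q_F + q_L) = 0.
Larkspur's profit: π_L = (316 - 2Q)q_L - (72q_L). Setting ∂π_L/∂q_L = 0: 244 - 4q_L - 2(q_F + q_X) = 0.
Adding the 3 conditions: 767 − 4Q − 4Q = 0, i.e. Q = 767/8.
Back-substituting: q_F = (312 − 767/4)/2 = 481/8, q_X = (211 − 767/4)/2 = 77/8, q_L = (244 − 767/4)/2 = 209/8.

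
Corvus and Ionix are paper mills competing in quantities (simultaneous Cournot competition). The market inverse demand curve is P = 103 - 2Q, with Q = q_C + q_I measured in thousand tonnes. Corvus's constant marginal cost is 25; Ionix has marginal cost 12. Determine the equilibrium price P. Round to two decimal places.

46.67

Corvus's profit: π_C = (103 - 2Q)q_C - (25q_C). Setting ∂π_C/∂q_C = 0: 78 - 4q_C - 2(q_I) = 0.
Ionix's first-order condition: 91 - 4q_I - 2(q_C) = 0.
Rearranging gives the reaction functions q_C = (78 - 2q_I)/4 and q_I = (91 - 2q_C)/4.
Solving the pair: q_C = 65/6, q_I = 52/3.
Total output Q = 169/6, so price P = 103 - 2·(169/6) = 140/3.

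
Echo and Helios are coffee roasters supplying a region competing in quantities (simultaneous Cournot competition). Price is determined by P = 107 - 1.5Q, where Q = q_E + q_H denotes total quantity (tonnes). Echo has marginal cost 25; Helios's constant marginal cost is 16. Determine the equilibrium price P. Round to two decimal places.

49.33

Echo's profit: π_E = (107 - 1.5Q)q_E - (25q_E). Setting ∂π_E/∂q_E = 0: 82 - 3q_E - (3/2)(q_H) = 0.
Helios's profit: π_H = (107 - 1.5Q)q_H - (16q_H). Setting ∂π_H/∂q_H = 0: 91 - 3q_H - (3/2)(q_E) = 0.
Rearranging gives the reaction functions q_E = (82 - (3/2)q_H)/3 and q_H = (91 - (3/2)q_E)/3.
Solving the pair: q_E = 146/9, q_H = 200/9.
Total output Q = 346/9, so price P = 107 - (3/2)·(346/9) = 148/3.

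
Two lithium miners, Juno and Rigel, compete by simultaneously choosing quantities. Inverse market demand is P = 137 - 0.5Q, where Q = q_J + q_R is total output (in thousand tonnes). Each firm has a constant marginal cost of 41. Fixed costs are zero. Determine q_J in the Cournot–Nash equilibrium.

A representative firm's profit is π_i = q_i(137 - 0.5Q) - 41q_i.
Setting ∂π_i/∂q_i = 0 with rivals' quantities fixed: 96 - q_i - (1/2)q_j = 0.
With identical firms every q_j equals q_i, so q_j = q_i and 96 = (3/2)q_i, giving q_i = 64.

64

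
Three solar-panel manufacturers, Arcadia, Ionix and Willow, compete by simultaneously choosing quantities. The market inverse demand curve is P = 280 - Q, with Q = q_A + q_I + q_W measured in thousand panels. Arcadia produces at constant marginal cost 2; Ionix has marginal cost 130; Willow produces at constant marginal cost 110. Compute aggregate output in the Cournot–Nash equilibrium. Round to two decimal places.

Arcadia's profit: π_A = (280 - Q)q_A - (2q_A). Setting ∂π_A/∂q_A = 0: 278 - 2q_A - (q_I + q_W) = 0.
Ionix's profit: π_I = (280 - Q)q_I - (130q_I). Setting ∂π_I/∂q_I = 0: 150 - 2q_I - (q_A + q_W) = 0.
Willow's first-order condition: 170 - 2q_W - (q_A + q_I) = 0.
Adding the 3 conditions: 598 − 2Q − 2Q = 0, i.e. Q = 299/2.
Back-substituting: q_A = (278 − 299/2) = 257/2, q_I = (150 − 299/2) = 1/2, q_W = (170 − 299/2) = 41/2.
Total output Q = 257/2 + 1/2 + 41/2 = 299/2.

149.50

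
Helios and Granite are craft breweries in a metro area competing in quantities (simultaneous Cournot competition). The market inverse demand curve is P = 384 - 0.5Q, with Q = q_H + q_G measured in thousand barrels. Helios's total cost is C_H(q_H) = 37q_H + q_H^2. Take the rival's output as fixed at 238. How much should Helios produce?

With the rival's output fixed at 238, Helios's profit is π_H = (384 - (1/2)·238 - (1/2)q_H)q_H - (37q_H + q_H²) = (265 - (1/2)q_H)q_H - (37q_H + q_H²).
∂π_H/∂q_H = 228 - 3q_H = 0, so q_H = 76.

76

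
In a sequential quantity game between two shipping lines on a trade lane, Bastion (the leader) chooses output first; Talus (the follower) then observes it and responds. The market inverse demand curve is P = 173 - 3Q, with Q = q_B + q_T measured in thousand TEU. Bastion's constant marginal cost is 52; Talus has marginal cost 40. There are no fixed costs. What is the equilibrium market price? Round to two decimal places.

Solve by backward induction. Given q_B, the follower Talus maximises π_T = (173 - 3q_B - 3q_T)q_T - 40q_T.
Follower FOC: 133 - 3q_B - 6q_T = 0, so q_T(q_B) = (133 - 3q_B)/6.
Bastion substitutes q_T(q_B) into its own profit: π_B = q_B(173 - 3q_B - (133 - 3q_B)/2) - 52q_B = (213/2 - (3/2)q_B)q_B - 52q_B.
The leader's first-order condition 109/2 - 3q_B = 0 yields q_B = 109/6.
Then q_T = (133 - 3·(109/6))/6 = 157/12.
Total output Q = 125/4, so price P = 173 - 3·(125/4) = 317/4.

79.25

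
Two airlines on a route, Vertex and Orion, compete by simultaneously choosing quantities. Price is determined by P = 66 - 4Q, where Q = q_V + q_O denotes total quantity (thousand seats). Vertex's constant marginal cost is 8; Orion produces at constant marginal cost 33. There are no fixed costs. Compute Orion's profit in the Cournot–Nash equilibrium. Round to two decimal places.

1.78

Vertex's profit: π_V = (66 - 4Q)q_V - (8q_V). Setting ∂π_V/∂q_V = 0: 58 - 8q_V - 4(q_O) = 0.
Orion's profit: π_O = (66 - 4Q)q_O - (33q_O). Setting ∂π_O/∂q_O = 0: 33 - 8q_O - 4(q_V) = 0.
So q_V = (58 - 4q_O)/8 and q_O = (33 - 4q_V)/8.
Substituting one into the other gives q_V = 83/12 and q_O = 2/3.
Price P = 66 - 4·(91/12) = 107/3.
Orion's profit: (107/3 - 33)·(2/3) = 16/9.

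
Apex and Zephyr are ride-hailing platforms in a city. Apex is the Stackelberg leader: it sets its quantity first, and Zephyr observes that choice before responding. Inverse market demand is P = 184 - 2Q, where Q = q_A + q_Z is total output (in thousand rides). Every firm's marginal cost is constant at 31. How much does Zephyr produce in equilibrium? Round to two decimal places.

The follower Zephyr best-responds to any q_A: π_Z = (184 - 2Q)q_Z - 31q_Z.
Setting the follower's marginal profit to zero, 153 - 2q_A - 4q_Z = 0, i.e. q_Z = (153 - 2q_A)/4.
Apex substitutes q_Z(q_A) into its own profit: π_A = q_A(184 - 2q_A - (153 - 2q_A)/2) - 31q_A = (215/2 - q_A)q_A - 31q_A.
The leader's first-order condition 153/2 - 2q_A = 0 yields q_A = 153/4.
Then q_Z = (153 - 2·(153/4))/4 = 153/8.

19.13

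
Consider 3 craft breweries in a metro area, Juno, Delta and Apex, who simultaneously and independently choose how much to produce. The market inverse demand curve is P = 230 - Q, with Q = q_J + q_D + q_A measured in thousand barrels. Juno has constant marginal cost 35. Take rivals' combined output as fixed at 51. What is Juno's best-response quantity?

72

With rivals' combined output fixed at 51, Juno's profit is π_J = (230 - 51 - q_J)q_J - (35q_J) = (179 - q_J)q_J - (35q_J).
∂π_J/∂q_J = 144 - 2q_J = 0, so q_J = 72.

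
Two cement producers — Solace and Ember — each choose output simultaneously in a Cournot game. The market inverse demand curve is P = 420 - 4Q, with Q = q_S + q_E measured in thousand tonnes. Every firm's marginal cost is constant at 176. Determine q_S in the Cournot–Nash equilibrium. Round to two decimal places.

20.33

Each firm earns π_i = (420 - 4Q)q_i - 176q_i.
Setting ∂π_i/∂q_i = 0 with rivals' quantities fixed: 244 - 8q_i - 4q_j = 0.
With identical firms every q_j equals q_i, so q_j = q_i and 244 = 12q_i, giving q_i = 61/3.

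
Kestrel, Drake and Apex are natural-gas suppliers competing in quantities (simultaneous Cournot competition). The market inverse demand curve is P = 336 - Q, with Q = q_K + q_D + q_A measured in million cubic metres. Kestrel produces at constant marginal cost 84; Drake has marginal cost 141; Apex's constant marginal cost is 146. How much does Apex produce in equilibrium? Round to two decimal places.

Kestrel's profit: π_K = (336 - Q)q_K - (84q_K). Setting ∂π_K/∂q_K = 0: 252 - 2q_K - (q_D + q_A) = 0.
Drake's profit: π_D = (336 - Q)q_D - (141q_D). Setting ∂π_D/∂q_D = 0: 195 - 2q_D - (q_K + q_A) = 0.
Apex's profit: π_A = (336 - Q)q_A - (146q_A). Setting ∂π_A/∂q_A = 0: 190 - 2q_A - (q_K + q_D) = 0.
Adding the 3 conditions: 637 − 2Q − 2Q = 0, i.e. Q = 637/4.
Back-substituting: q_K = (252 − 637/4) = 371/4, q_D = (195 − 637/4) = 143/4, q_A = (190 − 637/4) = 123/4.

30.75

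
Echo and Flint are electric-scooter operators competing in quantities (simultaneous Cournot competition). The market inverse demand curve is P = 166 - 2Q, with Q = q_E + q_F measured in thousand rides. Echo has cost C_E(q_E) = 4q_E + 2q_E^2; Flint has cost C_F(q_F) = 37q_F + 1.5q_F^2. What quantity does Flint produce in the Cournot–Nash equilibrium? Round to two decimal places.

13.62

Echo's profit: π_E = (166 - 2Q)q_E - (4q_E + 2q_E²). Setting ∂π_E/∂q_E = 0: 162 - 8q_E - 2(q_F) = 0.
Flint's profit: π_F = (166 - 2Q)q_F - (37q_F + (3/2)q_F²). Setting ∂π_F/∂q_F = 0: 129 - 7q_F - 2(q_E) = 0.
So q_E = (162 - 2q_F)/8 and q_F = (129 - 2q_E)/7.
Solving the pair: q_E = 219/13, q_F = 177/13.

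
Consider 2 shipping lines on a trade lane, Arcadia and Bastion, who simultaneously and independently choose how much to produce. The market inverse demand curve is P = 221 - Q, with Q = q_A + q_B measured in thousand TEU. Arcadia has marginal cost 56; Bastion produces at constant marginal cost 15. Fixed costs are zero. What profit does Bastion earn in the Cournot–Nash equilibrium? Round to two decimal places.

6778.78

Arcadia's profit: π_A = (221 - Q)q_A - (56q_A). Setting ∂π_A/∂q_A = 0: 165 - 2q_A - (q_B) = 0.
Bastion's profit: π_B = (221 - Q)q_B - (15q_B). Setting ∂π_B/∂q_B = 0: 206 - 2q_B - (q_A) = 0.
So q_A = (165 - q_B)/2 and q_B = (206 - q_A)/2.
Solving the pair: q_A = 124/3, q_B = 247/3.
Price P = 221 - 371/3 = 292/3.
Bastion's profit: (292/3 - 15)·(247/3) = 6778.7778.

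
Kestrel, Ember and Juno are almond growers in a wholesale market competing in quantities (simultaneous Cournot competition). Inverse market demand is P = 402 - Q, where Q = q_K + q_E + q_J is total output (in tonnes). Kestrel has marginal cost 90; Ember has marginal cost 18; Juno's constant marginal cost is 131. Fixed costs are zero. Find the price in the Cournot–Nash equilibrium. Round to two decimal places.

160.25

Kestrel's profit: π_K = (402 - Q)q_K - (90q_K). Setting ∂π_K/∂q_K = 0: 312 - 2q_K - (q_E + q_J) = 0.
Ember's first-order condition: 384 - 2q_E - (q_K + q_J) = 0.
Juno's profit: π_J = (402 - Q)q_J - (131q_J). Setting ∂π_J/∂q_J = 0: 271 - 2q_J - (q_K + q_E) = 0.
Summing all 3 equations gives 967 − 4Q = 0, hence Q = 967/4.
Back-substituting: q_K = (312 − 967/4) = 281/4, q_E = (384 − 967/4) = 569/4, q_J = (271 − 967/4) = 117/4.
Total output Q = 967/4, so price P = 402 - 967/4 = 641/4.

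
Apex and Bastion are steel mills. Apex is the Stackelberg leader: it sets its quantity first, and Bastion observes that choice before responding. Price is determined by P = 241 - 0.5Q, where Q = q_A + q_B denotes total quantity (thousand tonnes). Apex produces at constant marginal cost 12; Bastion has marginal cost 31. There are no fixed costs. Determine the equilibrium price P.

74

The follower Bastion best-responds to any q_A: π_B = (241 - 0.5Q)q_B - 31q_B.
Setting the follower's marginal profit to zero, 210 - (1/2)q_A - q_B = 0, i.e. q_B = (210 - (1/2)q_A).
The leader anticipates this reaction. Substituting into P = 241 - 0.5Q gives P = 136 - (1/4)q_A, so π_A = (136 - (1/4)q_A)q_A - 12q_A.
Maximising: ∂π_A/∂q_A = 124 - (1/2)q_A = 0, giving q_A = 248.
Then q_B = (210 - (1/2)·248) = 86.
Total output Q = 334, so price P = 241 - (1/2)·334 = 74.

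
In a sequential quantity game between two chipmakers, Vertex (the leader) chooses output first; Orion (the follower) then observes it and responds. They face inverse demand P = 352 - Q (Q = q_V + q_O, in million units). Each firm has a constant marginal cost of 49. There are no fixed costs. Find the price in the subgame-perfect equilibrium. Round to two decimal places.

Solve by backward induction. Given q_V, the follower Orion maximises π_O = (352 - q_V - q_O)q_O - 49q_O.
∂π_O/∂q_O = 303 - q_V - 2q_O = 0 gives the reaction function q_O = (303 - q_V)/2.
Vertex substitutes q_O(q_V) into its own profit: π_V = q_V(352 - q_V - (303 - q_V)/2) - 49q_V = (401/2 - (1/2)q_V)q_V - 49q_V.
Maximising: ∂π_V/∂q_V = 303/2 - q_V = 0, giving q_V = 303/2.
Then q_O = (303 - 303/2)/2 = 303/4.
Total output Q = 909/4, so price P = 352 - 909/4 = 499/4.

124.75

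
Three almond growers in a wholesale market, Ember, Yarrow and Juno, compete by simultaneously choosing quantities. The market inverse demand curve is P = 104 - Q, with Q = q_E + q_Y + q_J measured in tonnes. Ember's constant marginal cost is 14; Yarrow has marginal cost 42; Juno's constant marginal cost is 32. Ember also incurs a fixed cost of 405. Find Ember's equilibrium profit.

Ember's profit: π_E = (104 - Q)q_E - (14q_E). Setting ∂π_E/∂q_E = 0: 90 - 2q_E - (q_Y + q_J) = 0.
Yarrow's first-order condition: 62 - 2q_Y - (q_E + q_J) = 0.
Juno's profit: π_J = (104 - Q)q_J - (32q_J). Setting ∂π_J/∂q_J = 0: 72 - 2q_J - (q_E + q_Y) = 0.
Summing all 3 equations gives 224 − 4Q = 0, hence Q = 56.
Back-substituting: q_E = (90 − 56) = 34, q_Y = (62 − 56) = 6, q_J = (72 − 56) = 16.
Price P = 104 - 56 = 48.
Ember's profit: (48 - 14)·34 - 405 = 751.

751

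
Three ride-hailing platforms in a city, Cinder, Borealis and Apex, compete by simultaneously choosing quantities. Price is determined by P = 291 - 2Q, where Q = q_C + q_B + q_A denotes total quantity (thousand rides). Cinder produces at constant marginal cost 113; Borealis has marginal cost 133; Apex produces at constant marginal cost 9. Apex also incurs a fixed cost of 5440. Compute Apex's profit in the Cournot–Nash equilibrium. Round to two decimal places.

Cinder's profit: π_C = (291 - 2Q)q_C - (113q_C). Setting ∂π_C/∂q_C = 0: 178 - 4q_C - 2(q_B + q_A) = 0.
Borealis's first-order condition: 158 - 4q_B - 2(q_C + q_A) = 0.
Apex's first-order condition: 282 - 4q_A - 2(q_C + q_B) = 0.
Summing all 3 equations gives 618 − 8Q = 0, hence Q = 309/4.
Back-substituting: q_C = (178 − 309/2)/2 = 47/4, q_B = (158 − 309/2)/2 = 7/4, q_A = (282 − 309/2)/2 = 255/4.
Price P = 291 - 2·(309/4) = 273/2.
Apex's profit: (273/2 - 9)·(255/4) - 5440 = 2688.1250.

2688.13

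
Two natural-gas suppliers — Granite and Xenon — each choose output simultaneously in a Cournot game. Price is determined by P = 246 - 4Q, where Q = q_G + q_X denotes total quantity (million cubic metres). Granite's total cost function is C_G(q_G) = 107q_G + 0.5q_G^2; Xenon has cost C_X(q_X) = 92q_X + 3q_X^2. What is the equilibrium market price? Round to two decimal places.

Granite's profit: π_G = (246 - 4Q)q_G - (107q_G + (1/2)q_G²). Setting ∂π_G/∂q_G = 0: 139 - 9q_G - 4(q_X) = 0.
Xenon's first-order condition: 154 - 14q_X - 4(q_G) = 0.
So q_G = (139 - 4q_X)/9 and q_X = (154 - 4q_G)/14.
Substituting one into the other gives q_G = 133/11 and q_X = 83/11.
Total output Q = 216/11, so price P = 246 - 4·(216/11) = 1842/11.

167.45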